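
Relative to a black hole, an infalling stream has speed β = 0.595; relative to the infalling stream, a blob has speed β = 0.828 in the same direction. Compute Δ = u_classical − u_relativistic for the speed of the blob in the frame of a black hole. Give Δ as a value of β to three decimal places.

Galilean: u_cl = 0.828 + 0.595 = 1.4230.
Relativistic: u_rel = (0.828 + 0.595) / (1 + 0.828·0.595) = 1.4230/1.4927 = 0.9533.
Δ = 1.4230 − 0.9533 = 0.4697.
(The classical prediction exceeds c; the relativistic result does not.)

Δ = 0.470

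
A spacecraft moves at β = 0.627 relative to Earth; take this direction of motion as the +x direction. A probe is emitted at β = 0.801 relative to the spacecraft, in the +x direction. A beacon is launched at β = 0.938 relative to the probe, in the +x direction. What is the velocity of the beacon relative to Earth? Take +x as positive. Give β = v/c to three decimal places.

Apply u = (u' + v)/(1 + u'v/c²) successively, working outward toward Earth.
Start: velocity of the spacecraft relative to Earth = 0.6270c.
Compose with the probe (u' = 0.801 in the spacecraft frame): u_1 = (0.801 + 0.627) / (1 + 0.801·0.627) = 1.4280/1.5022 = 0.9506.
Compose with the beacon (u' = 0.938 in the probe frame): u_2 = (0.938 + 0.951) / (1 + 0.938·0.951) = 1.8886/1.8917 = 0.9984.

β = 0.998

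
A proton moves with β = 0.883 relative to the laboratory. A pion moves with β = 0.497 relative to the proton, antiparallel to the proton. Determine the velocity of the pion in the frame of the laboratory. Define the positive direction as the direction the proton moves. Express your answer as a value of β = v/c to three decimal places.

β = +0.688

With v = 0.883 and u' = -0.497 (in units of c),
u = (u' + v)/(1 + u'v/c²):
u = (-0.497 + 0.883) / (1 + (-0.497)·0.883) = 0.3860/0.5611 = 0.6879
(Galilean addition would give +0.386c.)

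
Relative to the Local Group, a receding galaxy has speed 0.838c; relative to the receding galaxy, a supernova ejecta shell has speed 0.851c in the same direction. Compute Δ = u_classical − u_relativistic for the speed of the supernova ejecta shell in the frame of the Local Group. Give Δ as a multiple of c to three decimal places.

Galilean: u_cl = 0.851 + 0.838 = 1.6890.
Relativistic: u_rel = (0.851 + 0.838) / (1 + 0.851·0.838) = 1.6890/1.7131 = 0.9859.
Δ = 1.6890 − 0.9859 = 0.7031.
(The classical prediction exceeds c; the relativistic result does not.)

Δ = 0.703c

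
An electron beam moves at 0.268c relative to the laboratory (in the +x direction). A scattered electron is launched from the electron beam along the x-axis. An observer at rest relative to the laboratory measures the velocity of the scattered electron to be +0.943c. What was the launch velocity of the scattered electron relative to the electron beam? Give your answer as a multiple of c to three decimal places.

Invert the composition law: u' = (u − v)/(1 − uv/c²).
u' = (0.943 − 0.268) / (1 − (0.943)(0.268)) = 0.6750/0.7473 = 0.9033.

+0.903c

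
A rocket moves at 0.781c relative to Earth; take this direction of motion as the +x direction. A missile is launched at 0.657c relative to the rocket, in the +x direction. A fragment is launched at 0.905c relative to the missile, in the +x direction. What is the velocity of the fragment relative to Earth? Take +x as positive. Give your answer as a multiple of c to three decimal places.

0.997c

Apply u = (u' + v)/(1 + u'v/c²) successively, working outward toward Earth.
Start: velocity of the rocket relative to Earth = 0.7810c.
Compose with the missile (u' = 0.657 in the rocket frame): u_1 = (0.657 + 0.781) / (1 + 0.657·0.781) = 1.4380/1.5131 = 0.9504.
Compose with the fragment (u' = 0.905 in the missile frame): u_2 = (0.905 + 0.950) / (1 + 0.905·0.950) = 1.8554/1.8601 = 0.9975.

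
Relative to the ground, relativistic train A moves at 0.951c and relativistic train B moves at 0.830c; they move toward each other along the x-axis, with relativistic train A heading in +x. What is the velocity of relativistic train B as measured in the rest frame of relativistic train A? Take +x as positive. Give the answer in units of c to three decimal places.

-0.995c

β_A = 0.951, β_B = -0.830.
Transform to A's frame with the inverse velocity-addition law: u' = (u − v)/(1 − uv/c²), taking u = β_B and v = β_A.
u' = (-0.830 − 0.951) / (1 − (0.951)(-0.830)) = -1.7810/1.7893 = -0.9953.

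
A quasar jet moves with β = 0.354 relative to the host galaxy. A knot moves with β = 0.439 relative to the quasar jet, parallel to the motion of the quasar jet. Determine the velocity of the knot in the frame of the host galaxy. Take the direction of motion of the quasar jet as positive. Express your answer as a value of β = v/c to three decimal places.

With v = 0.354 and u' = 0.439 (in units of c),
u = (u' + v)/(1 + u'v/c²):
u = (0.439 + 0.354) / (1 + 0.439·0.354) = 0.7930/1.1554 = 0.6863
(Galilean addition would give +0.793c.)

β = 0.686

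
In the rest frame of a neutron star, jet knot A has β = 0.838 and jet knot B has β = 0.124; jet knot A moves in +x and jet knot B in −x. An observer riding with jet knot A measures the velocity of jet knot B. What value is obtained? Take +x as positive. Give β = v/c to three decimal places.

β_A = 0.838, β_B = -0.124.
Transform to A's frame with the inverse velocity-addition law: u' = (u − v)/(1 − uv/c²), taking u = β_B and v = β_A.
u' = (-0.124 − 0.838) / (1 − (0.838)(-0.124)) = -0.9620/1.1039 = -0.8714.

β = -0.871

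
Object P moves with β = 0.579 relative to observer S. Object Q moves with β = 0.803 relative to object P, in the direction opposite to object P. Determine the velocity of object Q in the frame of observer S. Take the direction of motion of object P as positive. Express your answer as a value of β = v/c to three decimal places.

β = -0.419

With v = 0.579 and u' = -0.803 (in units of c),
u = (u' + v)/(1 + u'v/c²):
u = (-0.803 + 0.579) / (1 + (-0.803)·0.579) = -0.2240/0.5351 = -0.4186
(Galilean addition would give -0.224c.)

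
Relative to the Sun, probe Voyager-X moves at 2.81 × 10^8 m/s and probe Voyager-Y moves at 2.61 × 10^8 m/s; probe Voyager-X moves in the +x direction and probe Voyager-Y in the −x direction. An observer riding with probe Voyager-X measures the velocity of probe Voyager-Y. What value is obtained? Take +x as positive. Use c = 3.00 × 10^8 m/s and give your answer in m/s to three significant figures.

β_A = 0.937, β_B = -0.870 (dividing each by c = 3.00 × 10^8 m/s).
Transform to A's frame with the inverse velocity-addition law: u' = (u − v)/(1 − uv/c²), taking u = β_B and v = β_A.
u' = (-0.870 − 0.937) / (1 − (0.937)(-0.870)) = -1.8067/1.8149 = -0.9955.
u' = -0.9955 × 3.00 × 10^8 m/s.

-2.99 × 10^8 m/s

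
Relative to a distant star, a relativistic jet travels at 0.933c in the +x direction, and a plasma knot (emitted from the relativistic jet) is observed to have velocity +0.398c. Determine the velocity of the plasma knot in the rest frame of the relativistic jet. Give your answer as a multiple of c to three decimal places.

Invert the composition law: u' = (u − v)/(1 − uv/c²).
u' = (0.398 − 0.933) / (1 − (0.398)(0.933)) = -0.5350/0.6287 = -0.8510.

-0.851c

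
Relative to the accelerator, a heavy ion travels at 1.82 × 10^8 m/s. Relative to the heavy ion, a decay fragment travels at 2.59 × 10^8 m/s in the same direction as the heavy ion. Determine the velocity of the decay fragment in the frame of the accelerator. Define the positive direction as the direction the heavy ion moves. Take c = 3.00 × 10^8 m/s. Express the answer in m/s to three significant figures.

In units of c (dividing by 3.00 × 10^8 m/s): v = 0.607, u' = 0.863.
u = (u' + v)/(1 + u'v/c²):
u = (0.863 + 0.607) / (1 + 0.863·0.607) = 1.4700/1.5238 = 0.9647
(Galilean addition would give +1.470c, exceeding c.)
Converting back: u = 0.9647 × 3.00 × 10^8 m/s.

2.89 × 10^8 m/s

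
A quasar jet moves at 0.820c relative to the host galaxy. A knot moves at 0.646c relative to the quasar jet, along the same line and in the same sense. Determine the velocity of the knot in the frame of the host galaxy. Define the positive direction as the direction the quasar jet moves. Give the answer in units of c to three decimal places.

0.958c

With v = 0.820 and u' = 0.646 (in units of c),
u = (u' + v)/(1 + u'v/c²):
u = (0.646 + 0.820) / (1 + 0.646·0.820) = 1.4660/1.5297 = 0.9583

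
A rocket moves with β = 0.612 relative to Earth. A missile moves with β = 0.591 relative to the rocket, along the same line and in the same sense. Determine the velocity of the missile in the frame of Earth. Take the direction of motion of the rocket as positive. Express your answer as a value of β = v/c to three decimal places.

β = 0.883

With v = 0.612 and u' = 0.591 (in units of c),
u = (u' + v)/(1 + u'v/c²):
u = (0.591 + 0.612) / (1 + 0.591·0.612) = 1.2030/1.3617 = 0.8835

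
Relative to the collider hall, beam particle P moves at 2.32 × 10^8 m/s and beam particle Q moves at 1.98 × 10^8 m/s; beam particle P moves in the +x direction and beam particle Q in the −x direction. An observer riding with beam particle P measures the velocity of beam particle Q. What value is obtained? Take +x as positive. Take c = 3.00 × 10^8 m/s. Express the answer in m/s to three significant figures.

β_A = 0.773, β_B = -0.660 (dividing each by c = 3.00 × 10^8 m/s).
Transform to A's frame with the inverse velocity-addition law: u' = (u − v)/(1 − uv/c²), taking u = β_B and v = β_A.
u' = (-0.660 − 0.773) / (1 − (0.773)(-0.660)) = -1.4333/1.5104 = -0.9490.
u' = -0.9490 × 3.00 × 10^8 m/s.

-2.85 × 10^8 m/s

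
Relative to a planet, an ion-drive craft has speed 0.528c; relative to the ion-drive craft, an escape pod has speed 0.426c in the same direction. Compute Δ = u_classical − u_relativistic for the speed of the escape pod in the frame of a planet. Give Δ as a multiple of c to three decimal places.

Δ = 0.175c

Galilean: u_cl = 0.426 + 0.528 = 0.9540.
Relativistic: u_rel = (0.426 + 0.528) / (1 + 0.426·0.528) = 0.9540/1.2249 = 0.7788.
Δ = 0.9540 − 0.7788 = 0.1752.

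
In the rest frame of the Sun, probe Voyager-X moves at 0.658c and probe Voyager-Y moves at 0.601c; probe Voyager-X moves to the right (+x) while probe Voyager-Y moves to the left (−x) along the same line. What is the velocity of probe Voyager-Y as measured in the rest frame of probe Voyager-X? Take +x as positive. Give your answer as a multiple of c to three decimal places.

β_A = 0.658, β_B = -0.601.
Transform to A's frame with the inverse velocity-addition law: u' = (u − v)/(1 − uv/c²), taking u = β_B and v = β_A.
u' = (-0.601 − 0.658) / (1 − (0.658)(-0.601)) = -1.2590/1.3955 = -0.9022.

-0.902c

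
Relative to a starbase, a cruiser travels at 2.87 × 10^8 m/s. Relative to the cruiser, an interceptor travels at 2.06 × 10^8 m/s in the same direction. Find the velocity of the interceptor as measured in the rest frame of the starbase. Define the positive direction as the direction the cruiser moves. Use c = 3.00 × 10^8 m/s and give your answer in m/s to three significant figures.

2.98 × 10^8 m/s

In units of c (dividing by 3.00 × 10^8 m/s): v = 0.957, u' = 0.687.
u = (u' + v)/(1 + u'v/c²):
u = (0.687 + 0.957) / (1 + 0.687·0.957) = 1.6433/1.6569 = 0.9918
Converting back: u = 0.9918 × 3.00 × 10^8 m/s.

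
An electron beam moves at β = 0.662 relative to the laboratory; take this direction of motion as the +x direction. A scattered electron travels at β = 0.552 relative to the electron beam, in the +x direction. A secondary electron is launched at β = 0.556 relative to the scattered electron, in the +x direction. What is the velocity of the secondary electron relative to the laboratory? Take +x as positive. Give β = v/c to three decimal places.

β = 0.967

Apply u = (u' + v)/(1 + u'v/c²) successively, working outward toward the laboratory.
Start: velocity of the electron beam relative to the laboratory = 0.6620c.
Compose with the scattered electron (u' = 0.552 in the electron beam frame): u_1 = (0.552 + 0.662) / (1 + 0.552·0.662) = 1.2140/1.3654 = 0.8891.
Compose with the secondary electron (u' = 0.556 in the scattered electron frame): u_2 = (0.556 + 0.889) / (1 + 0.556·0.889) = 1.4451/1.4943 = 0.9670.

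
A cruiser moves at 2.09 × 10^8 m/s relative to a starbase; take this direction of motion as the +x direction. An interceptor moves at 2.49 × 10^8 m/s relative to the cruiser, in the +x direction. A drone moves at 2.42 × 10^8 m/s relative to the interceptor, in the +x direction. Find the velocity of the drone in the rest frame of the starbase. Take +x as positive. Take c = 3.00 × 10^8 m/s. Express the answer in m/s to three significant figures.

Apply u = (u' + v)/(1 + u'v/c²) successively, working outward toward the starbase.
(Dividing each given speed by c = 3.00 × 10^8 m/s to work in units of c.)
Start: velocity of the cruiser relative to the starbase = 0.6967c.
Compose with the interceptor (u' = 0.830 in the cruiser frame): u_1 = (0.830 + 0.697) / (1 + 0.830·0.697) = 1.5267/1.5782 = 0.9673.
Compose with the drone (u' = 0.807 in the interceptor frame): u_2 = (0.807 + 0.967) / (1 + 0.807·0.967) = 1.7740/1.7803 = 0.9965.
So u = 0.9965 × 3.00 × 10^8 m/s.

2.99 × 10^8 m/s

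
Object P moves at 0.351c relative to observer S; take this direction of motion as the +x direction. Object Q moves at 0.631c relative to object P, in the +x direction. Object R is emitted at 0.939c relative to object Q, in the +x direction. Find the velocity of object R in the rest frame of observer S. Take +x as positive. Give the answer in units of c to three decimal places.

0.993c

Apply u = (u' + v)/(1 + u'v/c²) successively, working outward toward observer S.
Start: velocity of object P relative to observer S = 0.3510c.
Compose with object Q (u' = 0.631 in object P frame): u_1 = (0.631 + 0.351) / (1 + 0.631·0.351) = 0.9820/1.2215 = 0.8039.
Compose with object R (u' = 0.939 in object Q frame): u_2 = (0.939 + 0.804) / (1 + 0.939·0.804) = 1.7429/1.7549 = 0.9932.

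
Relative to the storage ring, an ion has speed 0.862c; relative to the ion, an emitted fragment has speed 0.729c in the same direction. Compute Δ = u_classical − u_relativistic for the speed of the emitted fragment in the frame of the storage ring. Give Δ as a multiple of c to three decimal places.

Δ = 0.614c

Galilean: u_cl = 0.729 + 0.862 = 1.5910.
Relativistic: u_rel = (0.729 + 0.862) / (1 + 0.729·0.862) = 1.5910/1.6284 = 0.9770.
Δ = 1.5910 − 0.9770 = 0.6140.
(The classical prediction exceeds c; the relativistic result does not.)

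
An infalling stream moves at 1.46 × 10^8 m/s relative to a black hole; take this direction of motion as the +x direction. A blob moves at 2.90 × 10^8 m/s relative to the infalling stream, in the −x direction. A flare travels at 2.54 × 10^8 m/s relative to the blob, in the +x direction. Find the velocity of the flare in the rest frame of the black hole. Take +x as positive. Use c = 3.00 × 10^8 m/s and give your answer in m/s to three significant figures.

Apply u = (u' + v)/(1 + u'v/c²) successively, working outward toward the black hole.
(Dividing each given speed by c = 3.00 × 10^8 m/s to work in units of c.)
Start: velocity of the infalling stream relative to the black hole = 0.4867c.
Compose with the blob (u' = -0.967 in the infalling stream frame): u_1 = (-0.967 + 0.487) / (1 + (-0.967)·0.487) = -0.4800/0.5296 = -0.9064.
Compose with the flare (u' = 0.847 in the blob frame): u_2 = (0.847 + (-0.906)) / (1 + 0.847·(-0.906)) = -0.0598/0.2326 = -0.2569.
So u = -0.2569 × 3.00 × 10^8 m/s.

-7.71 × 10^7 m/s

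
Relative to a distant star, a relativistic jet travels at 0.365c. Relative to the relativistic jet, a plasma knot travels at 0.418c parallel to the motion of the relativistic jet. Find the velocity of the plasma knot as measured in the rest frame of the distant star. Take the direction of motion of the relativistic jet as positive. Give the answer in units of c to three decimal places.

With v = 0.365 and u' = 0.418 (in units of c),
u = (u' + v)/(1 + u'v/c²):
u = (0.418 + 0.365) / (1 + 0.418·0.365) = 0.7830/1.1526 = 0.6794

0.679c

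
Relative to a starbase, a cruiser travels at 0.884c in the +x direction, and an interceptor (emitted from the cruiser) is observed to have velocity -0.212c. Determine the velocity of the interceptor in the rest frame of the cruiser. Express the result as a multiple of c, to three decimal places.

-0.923c

Invert the composition law: u' = (u − v)/(1 − uv/c²).
u' = (-0.212 − 0.884) / (1 − (-0.212)(0.884)) = -1.0960/1.1874 = -0.9230.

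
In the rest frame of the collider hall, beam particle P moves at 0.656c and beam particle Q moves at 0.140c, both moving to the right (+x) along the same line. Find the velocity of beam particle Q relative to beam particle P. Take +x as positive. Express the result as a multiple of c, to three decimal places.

β_A = 0.656, β_B = 0.140.
Transform to A's frame with the inverse velocity-addition law: u' = (u − v)/(1 − uv/c²), taking u = β_B and v = β_A.
u' = (0.140 − 0.656) / (1 − (0.656)(0.140)) = -0.5160/0.9082 = -0.5682.

-0.568c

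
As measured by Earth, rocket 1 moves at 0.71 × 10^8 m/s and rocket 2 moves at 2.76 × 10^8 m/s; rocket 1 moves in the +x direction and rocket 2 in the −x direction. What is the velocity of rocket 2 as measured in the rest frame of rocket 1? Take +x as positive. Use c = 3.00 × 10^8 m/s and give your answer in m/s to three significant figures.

β_A = 0.237, β_B = -0.920 (dividing each by c = 3.00 × 10^8 m/s).
Transform to A's frame with the inverse velocity-addition law: u' = (u − v)/(1 − uv/c²), taking u = β_B and v = β_A.
u' = (-0.920 − 0.237) / (1 − (0.237)(-0.920)) = -1.1567/1.2177 = -0.9499.
u' = -0.9499 × 3.00 × 10^8 m/s.

-2.85 × 10^8 m/s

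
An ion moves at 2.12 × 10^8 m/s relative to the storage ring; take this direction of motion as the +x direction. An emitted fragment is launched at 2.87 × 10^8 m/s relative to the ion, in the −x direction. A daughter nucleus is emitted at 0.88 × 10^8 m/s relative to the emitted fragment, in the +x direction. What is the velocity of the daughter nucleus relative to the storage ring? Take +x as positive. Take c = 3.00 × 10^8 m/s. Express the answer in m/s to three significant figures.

Apply u = (u' + v)/(1 + u'v/c²) successively, working outward toward the storage ring.
(Dividing each given speed by c = 3.00 × 10^8 m/s to work in units of c.)
Start: velocity of the ion relative to the storage ring = 0.7067c.
Compose with the emitted fragment (u' = -0.957 in the ion frame): u_1 = (-0.957 + 0.707) / (1 + (-0.957)·0.707) = -0.2500/0.3240 = -0.7717.
Compose with the daughter nucleus (u' = 0.293 in the emitted fragment frame): u_2 = (0.293 + (-0.772)) / (1 + 0.293·(-0.772)) = -0.4784/0.7736 = -0.6184.
So u = -0.6184 × 3.00 × 10^8 m/s.

-1.86 × 10^8 m/s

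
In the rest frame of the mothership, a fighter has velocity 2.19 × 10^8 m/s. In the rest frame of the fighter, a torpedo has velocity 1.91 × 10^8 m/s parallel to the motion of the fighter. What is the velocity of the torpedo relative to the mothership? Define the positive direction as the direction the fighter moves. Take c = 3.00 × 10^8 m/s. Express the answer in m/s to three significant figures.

In units of c (dividing by 3.00 × 10^8 m/s): v = 0.730, u' = 0.637.
u = (u' + v)/(1 + u'v/c²):
u = (0.637 + 0.730) / (1 + 0.637·0.730) = 1.3667/1.4648 = 0.9330
(Galilean addition would give +1.367c, exceeding c.)
Converting back: u = 0.9330 × 3.00 × 10^8 m/s.

2.80 × 10^8 m/s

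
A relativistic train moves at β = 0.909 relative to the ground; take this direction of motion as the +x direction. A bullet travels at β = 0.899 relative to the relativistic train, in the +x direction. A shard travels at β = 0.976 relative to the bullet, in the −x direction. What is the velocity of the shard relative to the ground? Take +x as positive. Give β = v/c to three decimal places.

Apply u = (u' + v)/(1 + u'v/c²) successively, working outward toward the ground.
Start: velocity of the relativistic train relative to the ground = 0.9090c.
Compose with the bullet (u' = 0.899 in the relativistic train frame): u_1 = (0.899 + 0.909) / (1 + 0.899·0.909) = 1.8080/1.8172 = 0.9949.
Compose with the shard (u' = -0.976 in the bullet frame): u_2 = (-0.976 + 0.995) / (1 + (-0.976)·0.995) = 0.0189/0.0289 = 0.6546.

β = +0.655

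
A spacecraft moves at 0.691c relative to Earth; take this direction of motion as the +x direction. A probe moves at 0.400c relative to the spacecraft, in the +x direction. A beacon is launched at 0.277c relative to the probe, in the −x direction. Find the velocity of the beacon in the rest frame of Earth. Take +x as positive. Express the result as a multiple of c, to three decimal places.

+0.757c

Apply u = (u' + v)/(1 + u'v/c²) successively, working outward toward Earth.
Start: velocity of the spacecraft relative to Earth = 0.6910c.
Compose with the probe (u' = 0.400 in the spacecraft frame): u_1 = (0.400 + 0.691) / (1 + 0.400·0.691) = 1.0910/1.2764 = 0.8547.
Compose with the beacon (u' = -0.277 in the probe frame): u_2 = (-0.277 + 0.855) / (1 + (-0.277)·0.855) = 0.5777/0.7632 = 0.7570.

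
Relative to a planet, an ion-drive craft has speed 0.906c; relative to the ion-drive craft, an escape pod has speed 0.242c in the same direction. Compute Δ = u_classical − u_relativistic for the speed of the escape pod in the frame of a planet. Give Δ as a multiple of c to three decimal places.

Δ = 0.206c

Galilean: u_cl = 0.242 + 0.906 = 1.1480.
Relativistic: u_rel = (0.242 + 0.906) / (1 + 0.242·0.906) = 1.1480/1.2193 = 0.9416.
Δ = 1.1480 − 0.9416 = 0.2064.
(The classical prediction exceeds c; the relativistic result does not.)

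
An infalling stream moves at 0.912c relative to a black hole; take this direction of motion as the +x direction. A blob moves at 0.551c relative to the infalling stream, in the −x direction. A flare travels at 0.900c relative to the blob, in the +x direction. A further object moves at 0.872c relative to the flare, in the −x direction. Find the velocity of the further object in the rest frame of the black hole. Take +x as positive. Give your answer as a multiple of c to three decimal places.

+0.782c

Apply u = (u' + v)/(1 + u'v/c²) successively, working outward toward the black hole.
Start: velocity of the infalling stream relative to the black hole = 0.9120c.
Compose with the blob (u' = -0.551 in the infalling stream frame): u_1 = (-0.551 + 0.912) / (1 + (-0.551)·0.912) = 0.3610/0.4975 = 0.7256.
Compose with the flare (u' = 0.900 in the blob frame): u_2 = (0.900 + 0.726) / (1 + 0.900·0.726) = 1.6256/1.6531 = 0.9834.
Compose with the further object (u' = -0.872 in the flare frame): u_3 = (-0.872 + 0.983) / (1 + (-0.872)·0.983) = 0.1114/0.1425 = 0.7819.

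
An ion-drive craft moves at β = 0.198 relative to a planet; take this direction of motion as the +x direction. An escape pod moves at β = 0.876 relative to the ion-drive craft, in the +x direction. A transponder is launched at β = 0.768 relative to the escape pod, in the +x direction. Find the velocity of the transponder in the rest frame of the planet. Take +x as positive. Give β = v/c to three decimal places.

Apply u = (u' + v)/(1 + u'v/c²) successively, working outward toward the planet.
Start: velocity of the ion-drive craft relative to the planet = 0.1980c.
Compose with the escape pod (u' = 0.876 in the ion-drive craft frame): u_1 = (0.876 + 0.198) / (1 + 0.876·0.198) = 1.0740/1.1734 = 0.9153.
Compose with the transponder (u' = 0.768 in the escape pod frame): u_2 = (0.768 + 0.915) / (1 + 0.768·0.915) = 1.6833/1.7029 = 0.9885.

β = 0.988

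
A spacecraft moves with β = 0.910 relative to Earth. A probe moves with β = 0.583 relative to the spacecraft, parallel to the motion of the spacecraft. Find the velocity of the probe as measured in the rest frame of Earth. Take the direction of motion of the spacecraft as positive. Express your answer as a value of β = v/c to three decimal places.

With v = 0.910 and u' = 0.583 (in units of c),
u = (u' + v)/(1 + u'v/c²):
u = (0.583 + 0.910) / (1 + 0.583·0.910) = 1.4930/1.5305 = 0.9755

β = 0.975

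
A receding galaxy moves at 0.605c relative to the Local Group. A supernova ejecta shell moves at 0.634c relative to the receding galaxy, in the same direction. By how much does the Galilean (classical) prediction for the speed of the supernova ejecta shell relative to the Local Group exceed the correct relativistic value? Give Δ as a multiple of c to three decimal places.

Galilean: u_cl = 0.634 + 0.605 = 1.2390.
Relativistic: u_rel = (0.634 + 0.605) / (1 + 0.634·0.605) = 1.2390/1.3836 = 0.8955.
Δ = 1.2390 − 0.8955 = 0.3435.
(The classical prediction exceeds c; the relativistic result does not.)

Δ = 0.343c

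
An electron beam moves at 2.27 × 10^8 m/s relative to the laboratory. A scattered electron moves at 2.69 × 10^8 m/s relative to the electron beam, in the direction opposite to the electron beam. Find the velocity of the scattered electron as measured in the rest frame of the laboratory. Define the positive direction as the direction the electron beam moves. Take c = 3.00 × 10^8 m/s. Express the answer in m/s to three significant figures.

-1.31 × 10^8 m/s

In units of c (dividing by 3.00 × 10^8 m/s): v = 0.757, u' = -0.897.
u = (u' + v)/(1 + u'v/c²):
u = (-0.897 + 0.757) / (1 + (-0.897)·0.757) = -0.1400/0.3215 = -0.4354
Converting back: u = -0.4354 × 3.00 × 10^8 m/s.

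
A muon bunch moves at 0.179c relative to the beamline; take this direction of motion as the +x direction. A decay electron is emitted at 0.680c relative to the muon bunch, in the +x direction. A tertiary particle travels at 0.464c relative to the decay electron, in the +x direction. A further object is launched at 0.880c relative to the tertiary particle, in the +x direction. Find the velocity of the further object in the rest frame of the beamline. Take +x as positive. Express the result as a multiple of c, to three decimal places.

Apply u = (u' + v)/(1 + u'v/c²) successively, working outward toward the beamline.
Start: velocity of the muon bunch relative to the beamline = 0.1790c.
Compose with the decay electron (u' = 0.680 in the muon bunch frame): u_1 = (0.680 + 0.179) / (1 + 0.680·0.179) = 0.8590/1.1217 = 0.7658.
Compose with the tertiary particle (u' = 0.464 in the decay electron frame): u_2 = (0.464 + 0.766) / (1 + 0.464·0.766) = 1.2298/1.3553 = 0.9074.
Compose with the further object (u' = 0.880 in the tertiary particle frame): u_3 = (0.880 + 0.907) / (1 + 0.880·0.907) = 1.7874/1.7985 = 0.9938.

0.994c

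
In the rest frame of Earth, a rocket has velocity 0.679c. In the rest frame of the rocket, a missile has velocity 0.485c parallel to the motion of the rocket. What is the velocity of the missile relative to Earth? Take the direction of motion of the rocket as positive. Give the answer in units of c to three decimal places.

0.876c

With v = 0.679 and u' = 0.485 (in units of c),
u = (u' + v)/(1 + u'v/c²):
u = (0.485 + 0.679) / (1 + 0.485·0.679) = 1.1640/1.3293 = 0.8756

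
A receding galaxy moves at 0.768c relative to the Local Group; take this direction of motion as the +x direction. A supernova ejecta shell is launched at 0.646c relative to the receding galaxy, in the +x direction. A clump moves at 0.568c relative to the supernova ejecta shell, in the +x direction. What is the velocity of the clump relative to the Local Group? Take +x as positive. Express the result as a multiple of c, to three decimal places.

0.985c

Apply u = (u' + v)/(1 + u'v/c²) successively, working outward toward the Local Group.
Start: velocity of the receding galaxy relative to the Local Group = 0.7680c.
Compose with the supernova ejecta shell (u' = 0.646 in the receding galaxy frame): u_1 = (0.646 + 0.768) / (1 + 0.646·0.768) = 1.4140/1.4961 = 0.9451.
Compose with the clump (u' = 0.568 in the supernova ejecta shell frame): u_2 = (0.568 + 0.945) / (1 + 0.568·0.945) = 1.5131/1.5368 = 0.9846.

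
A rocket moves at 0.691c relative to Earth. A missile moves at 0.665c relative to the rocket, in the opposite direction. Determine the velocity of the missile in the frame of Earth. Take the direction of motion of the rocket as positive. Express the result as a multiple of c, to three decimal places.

With v = 0.691 and u' = -0.665 (in units of c),
u = (u' + v)/(1 + u'v/c²):
u = (-0.665 + 0.691) / (1 + (-0.665)·0.691) = 0.0260/0.5405 = 0.0481
(Galilean addition would give +0.026c.)

+0.048c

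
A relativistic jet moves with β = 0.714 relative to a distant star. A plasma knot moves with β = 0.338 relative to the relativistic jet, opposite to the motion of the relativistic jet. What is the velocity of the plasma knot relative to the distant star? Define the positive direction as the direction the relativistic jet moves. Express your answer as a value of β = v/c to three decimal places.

β = +0.496

With v = 0.714 and u' = -0.338 (in units of c),
u = (u' + v)/(1 + u'v/c²):
u = (-0.338 + 0.714) / (1 + (-0.338)·0.714) = 0.3760/0.7587 = 0.4956
(Galilean addition would give +0.376c.)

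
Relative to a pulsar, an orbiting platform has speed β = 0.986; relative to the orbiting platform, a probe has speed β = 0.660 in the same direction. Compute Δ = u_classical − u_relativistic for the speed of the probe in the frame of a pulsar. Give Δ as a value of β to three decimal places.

Δ = 0.649

Galilean: u_cl = 0.660 + 0.986 = 1.6460.
Relativistic: u_rel = (0.660 + 0.986) / (1 + 0.660·0.986) = 1.6460/1.6508 = 0.9971.
Δ = 1.6460 − 0.9971 = 0.6489.
(The classical prediction exceeds c; the relativistic result does not.)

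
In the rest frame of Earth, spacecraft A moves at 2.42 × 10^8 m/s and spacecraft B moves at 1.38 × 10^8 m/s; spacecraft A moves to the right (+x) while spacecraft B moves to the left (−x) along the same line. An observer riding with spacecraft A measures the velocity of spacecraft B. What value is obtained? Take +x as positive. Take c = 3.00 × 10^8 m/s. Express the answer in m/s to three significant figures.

-2.77 × 10^8 m/s

β_A = 0.807, β_B = -0.460 (dividing each by c = 3.00 × 10^8 m/s).
Transform to A's frame with the inverse velocity-addition law: u' = (u − v)/(1 − uv/c²), taking u = β_B and v = β_A.
u' = (-0.460 − 0.807) / (1 − (0.807)(-0.460)) = -1.2667/1.3711 = -0.9239.
u' = -0.9239 × 3.00 × 10^8 m/s.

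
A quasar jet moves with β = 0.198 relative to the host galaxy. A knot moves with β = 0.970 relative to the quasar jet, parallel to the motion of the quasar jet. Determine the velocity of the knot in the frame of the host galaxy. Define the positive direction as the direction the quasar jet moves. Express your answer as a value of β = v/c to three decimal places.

β = 0.980

With v = 0.198 and u' = 0.970 (in units of c),
u = (u' + v)/(1 + u'v/c²):
u = (0.970 + 0.198) / (1 + 0.970·0.198) = 1.1680/1.1921 = 0.9798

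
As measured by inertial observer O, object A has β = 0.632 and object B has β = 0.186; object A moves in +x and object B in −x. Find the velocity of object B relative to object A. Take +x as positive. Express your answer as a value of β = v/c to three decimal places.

β_A = 0.632, β_B = -0.186.
Transform to A's frame with the inverse velocity-addition law: u' = (u − v)/(1 − uv/c²), taking u = β_B and v = β_A.
u' = (-0.186 − 0.632) / (1 − (0.632)(-0.186)) = -0.8180/1.1176 = -0.7320.

β = -0.732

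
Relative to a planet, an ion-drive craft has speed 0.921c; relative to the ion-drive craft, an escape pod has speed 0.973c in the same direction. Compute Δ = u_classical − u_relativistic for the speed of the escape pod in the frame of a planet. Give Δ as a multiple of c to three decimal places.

Galilean: u_cl = 0.973 + 0.921 = 1.8940.
Relativistic: u_rel = (0.973 + 0.921) / (1 + 0.973·0.921) = 1.8940/1.8961 = 0.9989.
Δ = 1.8940 − 0.9989 = 0.8951.
(The classical prediction exceeds c; the relativistic result does not.)

Δ = 0.895c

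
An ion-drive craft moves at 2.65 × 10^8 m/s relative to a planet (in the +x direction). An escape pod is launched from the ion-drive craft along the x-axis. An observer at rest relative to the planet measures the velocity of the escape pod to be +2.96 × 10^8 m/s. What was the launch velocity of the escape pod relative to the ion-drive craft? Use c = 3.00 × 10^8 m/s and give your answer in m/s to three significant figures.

+2.41 × 10^8 m/s

v = 0.883c, u = 0.987c.
Invert the composition law: u' = (u − v)/(1 − uv/c²).
u' = (0.987 − 0.883) / (1 − (0.987)(0.883)) = 0.1033/0.1284 = 0.8045.
u' = 0.8045 × 3.00 × 10^8 m/s.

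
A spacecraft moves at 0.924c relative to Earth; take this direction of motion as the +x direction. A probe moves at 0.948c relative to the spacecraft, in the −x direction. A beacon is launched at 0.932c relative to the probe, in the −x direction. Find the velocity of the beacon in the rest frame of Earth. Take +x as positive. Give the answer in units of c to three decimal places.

Apply u = (u' + v)/(1 + u'v/c²) successively, working outward toward Earth.
Start: velocity of the spacecraft relative to Earth = 0.9240c.
Compose with the probe (u' = -0.948 in the spacecraft frame): u_1 = (-0.948 + 0.924) / (1 + (-0.948)·0.924) = -0.0240/0.1240 = -0.1935.
Compose with the beacon (u' = -0.932 in the probe frame): u_2 = (-0.932 + (-0.193)) / (1 + (-0.932)·(-0.193)) = -1.1255/1.1803 = -0.9535.

-0.954c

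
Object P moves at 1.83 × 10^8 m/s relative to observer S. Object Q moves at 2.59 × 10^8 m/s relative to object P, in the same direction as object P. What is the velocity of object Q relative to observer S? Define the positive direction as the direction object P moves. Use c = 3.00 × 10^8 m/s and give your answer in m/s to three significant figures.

In units of c (dividing by 3.00 × 10^8 m/s): v = 0.610, u' = 0.863.
u = (u' + v)/(1 + u'v/c²):
u = (0.863 + 0.610) / (1 + 0.863·0.610) = 1.4733/1.5266 = 0.9651
Converting back: u = 0.9651 × 3.00 × 10^8 m/s.

2.90 × 10^8 m/s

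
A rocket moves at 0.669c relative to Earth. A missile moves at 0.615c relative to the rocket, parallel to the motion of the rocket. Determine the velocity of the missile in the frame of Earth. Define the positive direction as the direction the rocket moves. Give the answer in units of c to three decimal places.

0.910c

With v = 0.669 and u' = 0.615 (in units of c),
u = (u' + v)/(1 + u'v/c²):
u = (0.615 + 0.669) / (1 + 0.615·0.669) = 1.2840/1.4114 = 0.9097
(Galilean addition would give +1.284c, exceeding c.)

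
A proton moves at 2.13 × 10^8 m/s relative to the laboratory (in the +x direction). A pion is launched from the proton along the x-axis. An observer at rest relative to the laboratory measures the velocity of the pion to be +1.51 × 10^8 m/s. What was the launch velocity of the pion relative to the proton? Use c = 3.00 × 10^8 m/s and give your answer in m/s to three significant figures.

-9.65 × 10^7 m/s

v = 0.710c, u = 0.503c.
Invert the composition law: u' = (u − v)/(1 − uv/c²).
u' = (0.503 − 0.710) / (1 − (0.503)(0.710)) = -0.2067/0.6426 = -0.3216.
u' = -0.3216 × 3.00 × 10^8 m/s.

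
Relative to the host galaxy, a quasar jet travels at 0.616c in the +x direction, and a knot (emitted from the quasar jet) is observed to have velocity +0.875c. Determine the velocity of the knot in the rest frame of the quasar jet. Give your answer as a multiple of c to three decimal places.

Invert the composition law: u' = (u − v)/(1 − uv/c²).
u' = (0.875 − 0.616) / (1 − (0.875)(0.616)) = 0.2590/0.4610 = 0.5618.

+0.562c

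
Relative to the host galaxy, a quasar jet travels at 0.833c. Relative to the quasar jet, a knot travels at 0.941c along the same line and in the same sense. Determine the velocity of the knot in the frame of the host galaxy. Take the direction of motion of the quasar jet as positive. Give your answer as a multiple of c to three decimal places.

With v = 0.833 and u' = 0.941 (in units of c),
u = (u' + v)/(1 + u'v/c²):
u = (0.941 + 0.833) / (1 + 0.941·0.833) = 1.7740/1.7839 = 0.9945

0.994c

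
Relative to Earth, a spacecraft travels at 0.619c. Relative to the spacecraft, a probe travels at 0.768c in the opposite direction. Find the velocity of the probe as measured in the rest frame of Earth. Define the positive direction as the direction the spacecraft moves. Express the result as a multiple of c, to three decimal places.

With v = 0.619 and u' = -0.768 (in units of c),
u = (u' + v)/(1 + u'v/c²):
u = (-0.768 + 0.619) / (1 + (-0.768)·0.619) = -0.1490/0.5246 = -0.2840
(Galilean addition would give -0.149c.)

-0.284c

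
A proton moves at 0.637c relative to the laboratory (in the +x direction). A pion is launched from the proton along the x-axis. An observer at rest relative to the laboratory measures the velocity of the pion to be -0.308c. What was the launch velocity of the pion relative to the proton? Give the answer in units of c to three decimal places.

-0.790c

Invert the composition law: u' = (u − v)/(1 − uv/c²).
u' = (-0.308 − 0.637) / (1 − (-0.308)(0.637)) = -0.9450/1.1962 = -0.7900.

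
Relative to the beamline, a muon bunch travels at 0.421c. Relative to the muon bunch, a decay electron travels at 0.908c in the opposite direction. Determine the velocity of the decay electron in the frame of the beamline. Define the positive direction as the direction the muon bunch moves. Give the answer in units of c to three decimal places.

With v = 0.421 and u' = -0.908 (in units of c),
u = (u' + v)/(1 + u'v/c²):
u = (-0.908 + 0.421) / (1 + (-0.908)·0.421) = -0.4870/0.6177 = -0.7884

-0.788c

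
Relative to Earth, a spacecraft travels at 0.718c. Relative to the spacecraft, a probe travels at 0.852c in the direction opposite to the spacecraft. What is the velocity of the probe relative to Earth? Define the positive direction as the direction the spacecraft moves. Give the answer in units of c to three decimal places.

With v = 0.718 and u' = -0.852 (in units of c),
u = (u' + v)/(1 + u'v/c²):
u = (-0.852 + 0.718) / (1 + (-0.852)·0.718) = -0.1340/0.3883 = -0.3451
(Galilean addition would give -0.134c.)

-0.345c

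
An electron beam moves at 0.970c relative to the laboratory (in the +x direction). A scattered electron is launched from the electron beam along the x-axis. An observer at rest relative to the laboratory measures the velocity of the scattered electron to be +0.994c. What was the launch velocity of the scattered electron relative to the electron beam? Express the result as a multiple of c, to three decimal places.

Invert the composition law: u' = (u − v)/(1 − uv/c²).
u' = (0.994 − 0.970) / (1 − (0.994)(0.970)) = 0.0240/0.0358 = 0.6700.

+0.670c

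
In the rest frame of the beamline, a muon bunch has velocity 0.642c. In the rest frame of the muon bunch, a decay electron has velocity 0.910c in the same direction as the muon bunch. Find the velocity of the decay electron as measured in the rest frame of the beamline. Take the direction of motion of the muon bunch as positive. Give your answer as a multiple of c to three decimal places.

With v = 0.642 and u' = 0.910 (in units of c),
u = (u' + v)/(1 + u'v/c²):
u = (0.910 + 0.642) / (1 + 0.910·0.642) = 1.5520/1.5842 = 0.9797
(Galilean addition would give +1.552c, exceeding c.)

0.980c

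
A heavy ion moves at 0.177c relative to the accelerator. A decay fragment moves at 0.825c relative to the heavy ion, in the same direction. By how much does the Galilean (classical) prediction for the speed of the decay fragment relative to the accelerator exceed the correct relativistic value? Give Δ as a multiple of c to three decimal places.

Galilean: u_cl = 0.825 + 0.177 = 1.0020.
Relativistic: u_rel = (0.825 + 0.177) / (1 + 0.825·0.177) = 1.0020/1.1460 = 0.8743.
Δ = 1.0020 − 0.8743 = 0.1277.
(The classical prediction exceeds c; the relativistic result does not.)

Δ = 0.128c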